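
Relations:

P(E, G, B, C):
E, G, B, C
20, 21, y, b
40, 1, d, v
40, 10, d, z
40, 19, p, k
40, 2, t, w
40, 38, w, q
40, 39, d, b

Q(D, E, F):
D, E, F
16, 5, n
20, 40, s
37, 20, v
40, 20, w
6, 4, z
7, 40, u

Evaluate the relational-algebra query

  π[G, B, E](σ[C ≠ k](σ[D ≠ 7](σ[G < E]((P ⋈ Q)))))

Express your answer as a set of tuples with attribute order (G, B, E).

{(1, d, 40), (10, d, 40), (2, t, 40), (38, w, 40), (39, d, 40)}

Joining P and Q on E yields {(20, 21, y, b, 37, v), (20, 21, y, b, 40, w), (40, 1, d, v, 20, s), (40, 1, d, v, 7, u), (40, 10, d, z, 20, s), (40, 10, d, z, 7, u), (40, 19, p, k, 20, s), (40, 19, p, k, 7, u), (40, 2, t, w, 20, s), (40, 2, t, w, 7, u), (40, 38, w, q, 20, s), (40, 38, w, q, 7, u), (40, 39, d, b, 20, s), (40, 39, d, b, 7, u)}.
Selection G < E: {(40, 1, d, v, 20, s), (40, 1, d, v, 7, u), (40, 10, d, z, 20, s), (40, 10, d, z, 7, u), (40, 19, p, k, 20, s), (40, 19, p, k, 7, u), (40, 2, t, w, 20, s), (40, 2, t, w, 7, u), (40, 38, w, q, 20, s), (40, 38, w, q, 7, u), (40, 39, d, b, 20, s), (40, 39, d, b, 7, u)}
Selection D ≠ 7: {(40, 1, d, v, 20, s), (40, 10, d, z, 20, s), (40, 19, p, k, 20, s), (40, 2, t, w, 20, s), (40, 38, w, q, 20, s), (40, 39, d, b, 20, s)}
Selection C ≠ k: {(40, 1, d, v, 20, s), (40, 10, d, z, 20, s), (40, 2, t, w, 20, s), (40, 38, w, q, 20, s), (40, 39, d, b, 20, s)}
π[G, B, E]: project onto (G, B, E) → {(1, d, 40), (10, d, 40), (2, t, 40), (38, w, 40), (39, d, 40)}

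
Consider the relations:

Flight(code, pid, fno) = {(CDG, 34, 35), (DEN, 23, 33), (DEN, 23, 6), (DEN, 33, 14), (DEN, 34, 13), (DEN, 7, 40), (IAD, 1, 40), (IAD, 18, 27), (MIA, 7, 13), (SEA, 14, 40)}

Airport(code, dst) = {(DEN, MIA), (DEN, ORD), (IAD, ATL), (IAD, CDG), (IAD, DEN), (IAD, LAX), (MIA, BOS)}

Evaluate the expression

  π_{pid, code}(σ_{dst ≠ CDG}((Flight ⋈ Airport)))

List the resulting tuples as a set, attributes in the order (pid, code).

Joining Flight and Airport on code yields {(DEN, 23, 33, MIA), (DEN, 23, 33, ORD), (DEN, 23, 6, MIA), (DEN, 23, 6, ORD), (DEN, 33, 14, MIA), (DEN, 33, 14, ORD), (DEN, 34, 13, MIA), (DEN, 34, 13, ORD), (DEN, 7, 40, MIA), (DEN, 7, 40, ORD), (IAD, 1, 40, ATL), (IAD, 1, 40, CDG), (IAD, 1, 40, DEN), (IAD, 1, 40, LAX), (IAD, 18, 27, ATL), (IAD, 18, 27, CDG), (IAD, 18, 27, DEN), (IAD, 18, 27, LAX), (MIA, 7, 13, BOS)}.
Apply σ_{dst ≠ CDG}; surviving tuples: {(DEN, 23, 33, MIA), (DEN, 23, 33, ORD), (DEN, 23, 6, MIA), (DEN, 23, 6, ORD), (DEN, 33, 14, MIA), (DEN, 33, 14, ORD), (DEN, 34, 13, MIA), (DEN, 34, 13, ORD), (DEN, 7, 40, MIA), (DEN, 7, 40, ORD), (IAD, 1, 40, ATL), (IAD, 1, 40, DEN), (IAD, 1, 40, LAX), (IAD, 18, 27, ATL), (IAD, 18, 27, DEN), (IAD, 18, 27, LAX), (MIA, 7, 13, BOS)}
Projecting to pid, code (10 duplicate(s) eliminated): {(1, IAD), (18, IAD), (23, DEN), (33, DEN), (34, DEN), (7, DEN), (7, MIA)}

{(1, IAD), (18, IAD), (23, DEN), (33, DEN), (34, DEN), (7, DEN), (7, MIA)}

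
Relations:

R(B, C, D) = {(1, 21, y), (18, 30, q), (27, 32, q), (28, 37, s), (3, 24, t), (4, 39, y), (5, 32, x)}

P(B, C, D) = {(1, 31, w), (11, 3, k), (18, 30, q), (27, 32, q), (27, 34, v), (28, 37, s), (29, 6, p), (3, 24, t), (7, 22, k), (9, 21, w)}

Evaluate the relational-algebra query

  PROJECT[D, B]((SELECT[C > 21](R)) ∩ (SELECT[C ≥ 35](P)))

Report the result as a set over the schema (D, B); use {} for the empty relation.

{(s, 28)}

Selection C > 21: {(18, 30, q), (27, 32, q), (28, 37, s), (3, 24, t), (4, 39, y), (5, 32, x)}
Selection C ≥ 35: {(28, 37, s)}
Set intersection of the two operands is {(28, 37, s)}.
Projecting to D, B: {(s, 28)}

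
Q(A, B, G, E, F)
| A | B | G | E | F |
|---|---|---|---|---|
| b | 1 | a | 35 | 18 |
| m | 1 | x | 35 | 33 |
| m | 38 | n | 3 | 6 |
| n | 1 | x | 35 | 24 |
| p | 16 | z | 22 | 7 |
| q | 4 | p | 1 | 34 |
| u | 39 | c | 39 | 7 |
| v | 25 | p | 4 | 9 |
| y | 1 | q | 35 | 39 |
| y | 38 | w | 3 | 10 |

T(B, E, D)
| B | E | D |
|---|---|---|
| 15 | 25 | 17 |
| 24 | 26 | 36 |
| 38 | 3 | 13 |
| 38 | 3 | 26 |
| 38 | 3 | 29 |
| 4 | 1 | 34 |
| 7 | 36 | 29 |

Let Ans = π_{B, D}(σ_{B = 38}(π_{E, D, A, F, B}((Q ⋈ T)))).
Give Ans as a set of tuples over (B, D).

{(38, 13), (38, 26), (38, 29)}

Joining Q and T on B, E yields {(m, 38, n, 3, 6, 13), (m, 38, n, 3, 6, 26), (m, 38, n, 3, 6, 29), (q, 4, p, 1, 34, 34), (y, 38, w, 3, 10, 13), (y, 38, w, 3, 10, 26), (y, 38, w, 3, 10, 29)}.
Keep only column(s) E, D, A, F, B: {(1, 34, q, 34, 4), (3, 13, m, 6, 38), (3, 13, y, 10, 38), (3, 26, m, 6, 38), (3, 26, y, 10, 38), (3, 29, m, 6, 38), (3, 29, y, 10, 38)}
Filtering on B = 38 leaves {(3, 13, m, 6, 38), (3, 13, y, 10, 38), (3, 26, m, 6, 38), (3, 26, y, 10, 38), (3, 29, m, 6, 38), (3, 29, y, 10, 38)}.
Keep only column(s) B, D (3 duplicate(s) eliminated): {(38, 13), (38, 26), (38, 29)}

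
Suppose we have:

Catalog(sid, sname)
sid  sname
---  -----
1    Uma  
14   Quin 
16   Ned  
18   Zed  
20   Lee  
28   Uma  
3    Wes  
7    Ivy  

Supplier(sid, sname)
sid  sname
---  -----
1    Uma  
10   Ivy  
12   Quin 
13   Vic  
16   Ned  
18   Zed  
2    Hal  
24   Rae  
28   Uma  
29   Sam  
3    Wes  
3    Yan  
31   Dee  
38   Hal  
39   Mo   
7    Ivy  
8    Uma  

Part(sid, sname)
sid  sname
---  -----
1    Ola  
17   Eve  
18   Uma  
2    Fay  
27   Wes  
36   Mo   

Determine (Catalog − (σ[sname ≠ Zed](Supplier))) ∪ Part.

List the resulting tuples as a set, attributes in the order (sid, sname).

{(1, Ola), (14, Quin), (17, Eve), (18, Uma), (18, Zed), (2, Fay), (20, Lee), (27, Wes), (36, Mo)}

σ[sname ≠ Zed]: keep tuples satisfying sname ≠ Zed → {(1, Uma), (10, Ivy), (12, Quin), (13, Vic), (16, Ned), (2, Hal), (24, Rae), (28, Uma), (29, Sam), (3, Wes), (3, Yan), (31, Dee), (38, Hal), (39, Mo), (7, Ivy), (8, Uma)}
Taking the difference: {(14, Quin), (18, Zed), (20, Lee)}
Taking the union: {(1, Ola), (14, Quin), (17, Eve), (18, Uma), (18, Zed), (2, Fay), (20, Lee), (27, Wes), (36, Mo)}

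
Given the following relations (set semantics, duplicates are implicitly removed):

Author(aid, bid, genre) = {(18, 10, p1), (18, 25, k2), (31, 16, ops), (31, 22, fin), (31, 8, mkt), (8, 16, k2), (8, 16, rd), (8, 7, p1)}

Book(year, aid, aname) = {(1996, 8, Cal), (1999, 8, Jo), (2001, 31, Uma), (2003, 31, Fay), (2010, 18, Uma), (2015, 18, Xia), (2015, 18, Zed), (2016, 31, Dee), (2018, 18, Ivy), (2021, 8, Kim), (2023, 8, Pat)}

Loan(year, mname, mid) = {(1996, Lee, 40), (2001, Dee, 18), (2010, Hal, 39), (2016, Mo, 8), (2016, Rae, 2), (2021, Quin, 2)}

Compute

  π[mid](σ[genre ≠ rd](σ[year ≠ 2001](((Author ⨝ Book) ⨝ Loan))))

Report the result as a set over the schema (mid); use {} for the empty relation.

{2, 39, 40, 8}

Author ⋈ Book (natural join on aid): {(18, 10, p1, 2010, Uma), (18, 10, p1, 2015, Xia), (18, 10, p1, 2015, Zed), (18, 10, p1, 2018, Ivy), (18, 25, k2, 2010, Uma), (18, 25, k2, 2015, Xia), (18, 25, k2, 2015, Zed), (18, 25, k2, 2018, Ivy), (31, 16, ops, 2001, Uma), (31, 16, ops, 2003, Fay), (31, 16, ops, 2016, Dee), (31, 22, fin, 2001, Uma), (31, 22, fin, 2003, Fay), (31, 22, fin, 2016, Dee), (31, 8, mkt, 2001, Uma), (31, 8, mkt, 2003, Fay), (31, 8, mkt, 2016, Dee), (8, 16, k2, 1996, Cal), (8, 16, k2, 1999, Jo), (8, 16, k2, 2021, Kim), (8, 16, k2, 2023, Pat), (8, 16, rd, 1996, Cal), (8, 16, rd, 1999, Jo), (8, 16, rd, 2021, Kim), (8, 16, rd, 2023, Pat), (8, 7, p1, 1996, Cal), (8, 7, p1, 1999, Jo), (8, 7, p1, 2021, Kim), (8, 7, p1, 2023, Pat)}
(Author ⨝ Book) ⋈ Loan (natural join on year): {(18, 10, p1, 2010, Uma, Hal, 39), (18, 25, k2, 2010, Uma, Hal, 39), (31, 16, ops, 2001, Uma, Dee, 18), (31, 16, ops, 2016, Dee, Mo, 8), (31, 16, ops, 2016, Dee, Rae, 2), (31, 22, fin, 2001, Uma, Dee, 18), (31, 22, fin, 2016, Dee, Mo, 8), (31, 22, fin, 2016, Dee, Rae, 2), (31, 8, mkt, 2001, Uma, Dee, 18), (31, 8, mkt, 2016, Dee, Mo, 8), (31, 8, mkt, 2016, Dee, Rae, 2), (8, 16, k2, 1996, Cal, Lee, 40), (8, 16, k2, 2021, Kim, Quin, 2), (8, 16, rd, 1996, Cal, Lee, 40), (8, 16, rd, 2021, Kim, Quin, 2), (8, 7, p1, 1996, Cal, Lee, 40), (8, 7, p1, 2021, Kim, Quin, 2)}
σ[year ≠ 2001]: keep tuples satisfying year ≠ 2001 → {(18, 10, p1, 2010, Uma, Hal, 39), (18, 25, k2, 2010, Uma, Hal, 39), (31, 16, ops, 2016, Dee, Mo, 8), (31, 16, ops, 2016, Dee, Rae, 2), (31, 22, fin, 2016, Dee, Mo, 8), (31, 22, fin, 2016, Dee, Rae, 2), (31, 8, mkt, 2016, Dee, Mo, 8), (31, 8, mkt, 2016, Dee, Rae, 2), (8, 16, k2, 1996, Cal, Lee, 40), (8, 16, k2, 2021, Kim, Quin, 2), (8, 16, rd, 1996, Cal, Lee, 40), (8, 16, rd, 2021, Kim, Quin, 2), (8, 7, p1, 1996, Cal, Lee, 40), (8, 7, p1, 2021, Kim, Quin, 2)}
σ[genre ≠ rd]: keep tuples satisfying genre ≠ rd → {(18, 10, p1, 2010, Uma, Hal, 39), (18, 25, k2, 2010, Uma, Hal, 39), (31, 16, ops, 2016, Dee, Mo, 8), (31, 16, ops, 2016, Dee, Rae, 2), (31, 22, fin, 2016, Dee, Mo, 8), (31, 22, fin, 2016, Dee, Rae, 2), (31, 8, mkt, 2016, Dee, Mo, 8), (31, 8, mkt, 2016, Dee, Rae, 2), (8, 16, k2, 1996, Cal, Lee, 40), (8, 16, k2, 2021, Kim, Quin, 2), (8, 7, p1, 1996, Cal, Lee, 40), (8, 7, p1, 2021, Kim, Quin, 2)}
Projecting to mid (8 duplicate(s) eliminated): {2, 39, 40, 8}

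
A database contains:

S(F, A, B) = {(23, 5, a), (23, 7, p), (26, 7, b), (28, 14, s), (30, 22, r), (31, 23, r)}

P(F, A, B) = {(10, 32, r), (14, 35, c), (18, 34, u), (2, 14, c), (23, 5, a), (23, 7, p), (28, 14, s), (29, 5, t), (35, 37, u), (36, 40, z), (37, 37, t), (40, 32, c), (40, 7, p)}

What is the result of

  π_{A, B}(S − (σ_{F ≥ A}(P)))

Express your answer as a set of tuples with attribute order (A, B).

{(22, r), (23, r), (7, b)}

Selection F ≥ A: {(23, 5, a), (23, 7, p), (28, 14, s), (29, 5, t), (37, 37, t), (40, 32, c), (40, 7, p)}
Taking the difference: {(26, 7, b), (30, 22, r), (31, 23, r)}
π[A, B]: project onto (A, B) → {(22, r), (23, r), (7, b)}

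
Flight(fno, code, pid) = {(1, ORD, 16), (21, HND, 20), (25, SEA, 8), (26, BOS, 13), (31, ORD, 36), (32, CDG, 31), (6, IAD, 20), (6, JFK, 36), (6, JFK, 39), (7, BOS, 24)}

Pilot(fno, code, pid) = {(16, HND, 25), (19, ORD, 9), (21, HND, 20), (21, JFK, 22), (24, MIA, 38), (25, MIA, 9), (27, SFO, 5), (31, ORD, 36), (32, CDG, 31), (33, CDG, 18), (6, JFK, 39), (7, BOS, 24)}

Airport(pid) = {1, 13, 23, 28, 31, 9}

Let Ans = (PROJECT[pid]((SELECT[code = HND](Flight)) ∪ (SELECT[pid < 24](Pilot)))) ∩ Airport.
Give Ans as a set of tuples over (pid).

{9}

Apply σ_{code = HND}; surviving tuples: {(21, HND, 20)}
Apply σ_{pid < 24}; surviving tuples: {(19, ORD, 9), (21, HND, 20), (21, JFK, 22), (25, MIA, 9), (27, SFO, 5), (33, CDG, 18)}
Union: {(21, HND, 20)} with {(19, ORD, 9), (21, HND, 20), (21, JFK, 22), (25, MIA, 9), (27, SFO, 5), (33, CDG, 18)} → {(19, ORD, 9), (21, HND, 20), (21, JFK, 22), (25, MIA, 9), (27, SFO, 5), (33, CDG, 18)}
π[pid]: project onto (pid) (1 duplicate(s) eliminated) → {18, 20, 22, 5, 9}
Intersection: {18, 20, 22, 5, 9} with {1, 13, 23, 28, 31, 9} → {9}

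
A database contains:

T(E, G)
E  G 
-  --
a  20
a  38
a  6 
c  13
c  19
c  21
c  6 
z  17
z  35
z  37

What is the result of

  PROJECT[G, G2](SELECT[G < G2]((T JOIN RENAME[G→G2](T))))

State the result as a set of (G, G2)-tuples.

{(13, 19), (13, 21), (17, 35), (17, 37), (19, 21), (20, 38), (35, 37), (6, 13), (6, 19), (6, 20), (6, 21), (6, 38)}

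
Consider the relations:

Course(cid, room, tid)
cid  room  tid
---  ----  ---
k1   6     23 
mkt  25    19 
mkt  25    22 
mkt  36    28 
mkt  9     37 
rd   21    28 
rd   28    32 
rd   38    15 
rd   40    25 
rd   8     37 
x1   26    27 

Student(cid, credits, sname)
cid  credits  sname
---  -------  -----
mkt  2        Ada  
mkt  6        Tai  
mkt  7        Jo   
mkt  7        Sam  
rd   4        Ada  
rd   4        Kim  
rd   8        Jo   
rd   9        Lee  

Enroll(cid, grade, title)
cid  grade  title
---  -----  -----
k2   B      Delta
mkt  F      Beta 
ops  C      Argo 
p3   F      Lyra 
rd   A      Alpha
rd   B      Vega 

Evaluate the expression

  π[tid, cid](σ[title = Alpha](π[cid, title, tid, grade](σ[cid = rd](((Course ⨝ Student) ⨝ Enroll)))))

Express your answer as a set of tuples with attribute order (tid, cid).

{(15, rd), (25, rd), (28, rd), (32, rd), (37, rd)}

Course ⋈ Student (natural join on cid): {(mkt, 25, 19, 2, Ada), (mkt, 25, 19, 6, Tai), (mkt, 25, 19, 7, Jo), (mkt, 25, 19, 7, Sam), (mkt, 25, 22, 2, Ada), (mkt, 25, 22, 6, Tai), (mkt, 25, 22, 7, Jo), (mkt, 25, 22, 7, Sam), (mkt, 36, 28, 2, Ada), (mkt, 36, 28, 6, Tai), (mkt, 36, 28, 7, Jo), (mkt, 36, 28, 7, Sam), (mkt, 9, 37, 2, Ada), (mkt, 9, 37, 6, Tai), (mkt, 9, 37, 7, Jo), (mkt, 9, 37, 7, Sam), (rd, 21, 28, 4, Ada), (rd, 21, 28, 4, Kim), (rd, 21, 28, 8, Jo), (rd, 21, 28, 9, Lee), (rd, 28, 32, 4, Ada), (rd, 28, 32, 4, Kim), (rd, 28, 32, 8, Jo), (rd, 28, 32, 9, Lee), (rd, 38, 15, 4, Ada), (rd, 38, 15, 4, Kim), (rd, 38, 15, 8, Jo), (rd, 38, 15, 9, Lee), (rd, 40, 25, 4, Ada), (rd, 40, 25, 4, Kim), (rd, 40, 25, 8, Jo), (rd, 40, 25, 9, Lee), (rd, 8, 37, 4, Ada), (rd, 8, 37, 4, Kim), (rd, 8, 37, 8, Jo), (rd, 8, 37, 9, Lee)}
(Course ⨝ Student) ⋈ Enroll (natural join on cid): {(mkt, 25, 19, 2, Ada, F, Beta), (mkt, 25, 19, 6, Tai, F, Beta), (mkt, 25, 19, 7, Jo, F, Beta), (mkt, 25, 19, 7, Sam, F, Beta), (mkt, 25, 22, 2, Ada, F, Beta), (mkt, 25, 22, 6, Tai, F, Beta), (mkt, 25, 22, 7, Jo, F, Beta), (mkt, 25, 22, 7, Sam, F, Beta), (mkt, 36, 28, 2, Ada, F, Beta), (mkt, 36, 28, 6, Tai, F, Beta), (mkt, 36, 28, 7, Jo, F, Beta), (mkt, 36, 28, 7, Sam, F, Beta), (mkt, 9, 37, 2, Ada, F, Beta), (mkt, 9, 37, 6, Tai, F, Beta), (mkt, 9, 37, 7, Jo, F, Beta), (mkt, 9, 37, 7, Sam, F, Beta), (rd, 21, 28, 4, Ada, A, Alpha), (rd, 21, 28, 4, Ada, B, Vega), (rd, 21, 28, 4, Kim, A, Alpha), (rd, 21, 28, 4, Kim, B, Vega), (rd, 21, 28, 8, Jo, A, Alpha), (rd, 21, 28, 8, Jo, B, Vega), (rd, 21, 28, 9, Lee, A, Alpha), (rd, 21, 28, 9, Lee, B, Vega), (rd, 28, 32, 4, Ada, A, Alpha), (rd, 28, 32, 4, Ada, B, Vega), (rd, 28, 32, 4, Kim, A, Alpha), (rd, 28, 32, 4, Kim, B, Vega), (rd, 28, 32, 8, Jo, A, Alpha), (rd, 28, 32, 8, Jo, B, Vega), (rd, 28, 32, 9, Lee, A, Alpha), (rd, 28, 32, 9, Lee, B, Vega), (rd, 38, 15, 4, Ada, A, Alpha), (rd, 38, 15, 4, Ada, B, Vega), (rd, 38, 15, 4, Kim, A, Alpha), (rd, 38, 15, 4, Kim, B, Vega), (rd, 38, 15, 8, Jo, A, Alpha), (rd, 38, 15, 8, Jo, B, Vega), (rd, 38, 15, 9, Lee, A, Alpha), (rd, 38, 15, 9, Lee, B, Vega), (rd, 40, 25, 4, Ada, A, Alpha), (rd, 40, 25, 4, Ada, B, Vega), (rd, 40, 25, 4, Kim, A, Alpha), (rd, 40, 25, 4, Kim, B, Vega), (rd, 40, 25, 8, Jo, A, Alpha), (rd, 40, 25, 8, Jo, B, Vega), (rd, 40, 25, 9, Lee, A, Alpha), (rd, 40, 25, 9, Lee, B, Vega), (rd, 8, 37, 4, Ada, A, Alpha), (rd, 8, 37, 4, Ada, B, Vega), (rd, 8, 37, 4, Kim, A, Alpha), (rd, 8, 37, 4, Kim, B, Vega), (rd, 8, 37, 8, Jo, A, Alpha), (rd, 8, 37, 8, Jo, B, Vega), (rd, 8, 37, 9, Lee, A, Alpha), (rd, 8, 37, 9, Lee, B, Vega)}
Selection cid = rd: {(rd, 21, 28, 4, Ada, A, Alpha), (rd, 21, 28, 4, Ada, B, Vega), (rd, 21, 28, 4, Kim, A, Alpha), (rd, 21, 28, 4, Kim, B, Vega), (rd, 21, 28, 8, Jo, A, Alpha), (rd, 21, 28, 8, Jo, B, Vega), (rd, 21, 28, 9, Lee, A, Alpha), (rd, 21, 28, 9, Lee, B, Vega), (rd, 28, 32, 4, Ada, A, Alpha), (rd, 28, 32, 4, Ada, B, Vega), (rd, 28, 32, 4, Kim, A, Alpha), (rd, 28, 32, 4, Kim, B, Vega), (rd, 28, 32, 8, Jo, A, Alpha), (rd, 28, 32, 8, Jo, B, Vega), (rd, 28, 32, 9, Lee, A, Alpha), (rd, 28, 32, 9, Lee, B, Vega), (rd, 38, 15, 4, Ada, A, Alpha), (rd, 38, 15, 4, Ada, B, Vega), (rd, 38, 15, 4, Kim, A, Alpha), (rd, 38, 15, 4, Kim, B, Vega), (rd, 38, 15, 8, Jo, A, Alpha), (rd, 38, 15, 8, Jo, B, Vega), (rd, 38, 15, 9, Lee, A, Alpha), (rd, 38, 15, 9, Lee, B, Vega), (rd, 40, 25, 4, Ada, A, Alpha), (rd, 40, 25, 4, Ada, B, Vega), (rd, 40, 25, 4, Kim, A, Alpha), (rd, 40, 25, 4, Kim, B, Vega), (rd, 40, 25, 8, Jo, A, Alpha), (rd, 40, 25, 8, Jo, B, Vega), (rd, 40, 25, 9, Lee, A, Alpha), (rd, 40, 25, 9, Lee, B, Vega), (rd, 8, 37, 4, Ada, A, Alpha), (rd, 8, 37, 4, Ada, B, Vega), (rd, 8, 37, 4, Kim, A, Alpha), (rd, 8, 37, 4, Kim, B, Vega), (rd, 8, 37, 8, Jo, A, Alpha), (rd, 8, 37, 8, Jo, B, Vega), (rd, 8, 37, 9, Lee, A, Alpha), (rd, 8, 37, 9, Lee, B, Vega)}
Projecting to cid, title, tid, grade (30 duplicate(s) eliminated): {(rd, Alpha, 15, A), (rd, Alpha, 25, A), (rd, Alpha, 28, A), (rd, Alpha, 32, A), (rd, Alpha, 37, A), (rd, Vega, 15, B), (rd, Vega, 25, B), (rd, Vega, 28, B), (rd, Vega, 32, B), (rd, Vega, 37, B)}
Selection title = Alpha: {(rd, Alpha, 15, A), (rd, Alpha, 25, A), (rd, Alpha, 28, A), (rd, Alpha, 32, A), (rd, Alpha, 37, A)}
Projecting to tid, cid: {(15, rd), (25, rd), (28, rd), (32, rd), (37, rd)}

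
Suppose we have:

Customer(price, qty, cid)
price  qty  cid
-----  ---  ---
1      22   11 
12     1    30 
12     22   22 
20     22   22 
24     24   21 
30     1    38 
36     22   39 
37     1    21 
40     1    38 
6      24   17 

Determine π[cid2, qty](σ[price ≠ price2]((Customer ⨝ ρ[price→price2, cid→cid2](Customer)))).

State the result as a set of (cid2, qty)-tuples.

{(11, 22), (17, 24), (21, 1), (21, 24), (22, 22), (30, 1), (38, 1), (39, 22)}

ρ[price→price2, cid→cid2]: schema becomes (price2, qty, cid2); tuples unchanged.
Joining Customer and ρ[price→price2, cid→cid2](Customer) on qty yields {(1, 22, 11, 1, 11), (1, 22, 11, 12, 22), (1, 22, 11, 20, 22), (1, 22, 11, 36, 39), (12, 1, 30, 12, 30), (12, 1, 30, 30, 38), (12, 1, 30, 37, 21), (12, 1, 30, 40, 38), (12, 22, 22, 1, 11), (12, 22, 22, 12, 22), (12, 22, 22, 20, 22), (12, 22, 22, 36, 39), (20, 22, 22, 1, 11), (20, 22, 22, 12, 22), (20, 22, 22, 20, 22), (20, 22, 22, 36, 39), (24, 24, 21, 24, 21), (24, 24, 21, 6, 17), (30, 1, 38, 12, 30), (30, 1, 38, 30, 38), (30, 1, 38, 37, 21), (30, 1, 38, 40, 38), (36, 22, 39, 1, 11), (36, 22, 39, 12, 22), (36, 22, 39, 20, 22), (36, 22, 39, 36, 39), (37, 1, 21, 12, 30), (37, 1, 21, 30, 38), (37, 1, 21, 37, 21), (37, 1, 21, 40, 38), (40, 1, 38, 12, 30), (40, 1, 38, 30, 38), (40, 1, 38, 37, 21), (40, 1, 38, 40, 38), (6, 24, 17, 24, 21), (6, 24, 17, 6, 17)}.
Selection price ≠ price2: {(1, 22, 11, 12, 22), (1, 22, 11, 20, 22), (1, 22, 11, 36, 39), (12, 1, 30, 30, 38), (12, 1, 30, 37, 21), (12, 1, 30, 40, 38), (12, 22, 22, 1, 11), (12, 22, 22, 20, 22), (12, 22, 22, 36, 39), (20, 22, 22, 1, 11), (20, 22, 22, 12, 22), (20, 22, 22, 36, 39), (24, 24, 21, 6, 17), (30, 1, 38, 12, 30), (30, 1, 38, 37, 21), (30, 1, 38, 40, 38), (36, 22, 39, 1, 11), (36, 22, 39, 12, 22), (36, 22, 39, 20, 22), (37, 1, 21, 12, 30), (37, 1, 21, 30, 38), (37, 1, 21, 40, 38), (40, 1, 38, 12, 30), (40, 1, 38, 30, 38), (40, 1, 38, 37, 21), (6, 24, 17, 24, 21)}
π_{cid2, qty} gives {(11, 22), (17, 24), (21, 1), (21, 24), (22, 22), (30, 1), (38, 1), (39, 22)} (18 duplicate(s) eliminated).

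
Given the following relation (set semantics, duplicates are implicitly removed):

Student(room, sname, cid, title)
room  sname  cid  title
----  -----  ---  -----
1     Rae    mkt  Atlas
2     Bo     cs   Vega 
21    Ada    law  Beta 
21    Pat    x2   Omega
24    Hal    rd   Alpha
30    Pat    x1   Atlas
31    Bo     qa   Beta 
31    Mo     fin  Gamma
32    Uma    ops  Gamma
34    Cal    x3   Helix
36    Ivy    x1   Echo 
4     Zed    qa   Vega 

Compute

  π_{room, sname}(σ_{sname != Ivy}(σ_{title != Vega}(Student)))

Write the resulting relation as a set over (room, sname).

{(1, Rae), (21, Ada), (21, Pat), (24, Hal), (30, Pat), (31, Bo), (31, Mo), (32, Uma), (34, Cal)}

Selection title != Vega: {(1, Rae, mkt, Atlas), (21, Ada, law, Beta), (21, Pat, x2, Omega), (24, Hal, rd, Alpha), (30, Pat, x1, Atlas), (31, Bo, qa, Beta), (31, Mo, fin, Gamma), (32, Uma, ops, Gamma), (34, Cal, x3, Helix), (36, Ivy, x1, Echo)}
Selection sname != Ivy: {(1, Rae, mkt, Atlas), (21, Ada, law, Beta), (21, Pat, x2, Omega), (24, Hal, rd, Alpha), (30, Pat, x1, Atlas), (31, Bo, qa, Beta), (31, Mo, fin, Gamma), (32, Uma, ops, Gamma), (34, Cal, x3, Helix)}
Projecting to room, sname: {(1, Rae), (21, Ada), (21, Pat), (24, Hal), (30, Pat), (31, Bo), (31, Mo), (32, Uma), (34, Cal)}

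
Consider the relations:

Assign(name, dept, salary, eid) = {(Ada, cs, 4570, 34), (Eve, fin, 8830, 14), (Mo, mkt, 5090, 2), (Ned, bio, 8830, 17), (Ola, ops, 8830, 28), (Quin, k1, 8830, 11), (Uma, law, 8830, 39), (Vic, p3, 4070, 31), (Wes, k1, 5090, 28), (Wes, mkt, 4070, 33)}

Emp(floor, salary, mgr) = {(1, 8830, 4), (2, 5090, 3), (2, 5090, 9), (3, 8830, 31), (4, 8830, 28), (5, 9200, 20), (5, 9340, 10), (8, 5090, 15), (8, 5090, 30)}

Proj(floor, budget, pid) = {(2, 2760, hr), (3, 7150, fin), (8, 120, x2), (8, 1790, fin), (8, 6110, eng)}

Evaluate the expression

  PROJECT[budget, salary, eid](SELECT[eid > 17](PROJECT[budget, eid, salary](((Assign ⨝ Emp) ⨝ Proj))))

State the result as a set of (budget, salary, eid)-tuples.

Natural join on salary: {(Eve, fin, 8830, 14, 1, 4), (Eve, fin, 8830, 14, 3, 31), (Eve, fin, 8830, 14, 4, 28), (Mo, mkt, 5090, 2, 2, 3), (Mo, mkt, 5090, 2, 2, 9), (Mo, mkt, 5090, 2, 8, 15), (Mo, mkt, 5090, 2, 8, 30), (Ned, bio, 8830, 17, 1, 4), (Ned, bio, 8830, 17, 3, 31), (Ned, bio, 8830, 17, 4, 28), (Ola, ops, 8830, 28, 1, 4), (Ola, ops, 8830, 28, 3, 31), (Ola, ops, 8830, 28, 4, 28), (Quin, k1, 8830, 11, 1, 4), (Quin, k1, 8830, 11, 3, 31), (Quin, k1, 8830, 11, 4, 28), (Uma, law, 8830, 39, 1, 4), (Uma, law, 8830, 39, 3, 31), (Uma, law, 8830, 39, 4, 28), (Wes, k1, 5090, 28, 2, 3), (Wes, k1, 5090, 28, 2, 9), (Wes, k1, 5090, 28, 8, 15), (Wes, k1, 5090, 28, 8, 30)}
Natural join on floor: {(Eve, fin, 8830, 14, 3, 31, 7150, fin), (Mo, mkt, 5090, 2, 2, 3, 2760, hr), (Mo, mkt, 5090, 2, 2, 9, 2760, hr), (Mo, mkt, 5090, 2, 8, 15, 120, x2), (Mo, mkt, 5090, 2, 8, 15, 1790, fin), (Mo, mkt, 5090, 2, 8, 15, 6110, eng), (Mo, mkt, 5090, 2, 8, 30, 120, x2), (Mo, mkt, 5090, 2, 8, 30, 1790, fin), (Mo, mkt, 5090, 2, 8, 30, 6110, eng), (Ned, bio, 8830, 17, 3, 31, 7150, fin), (Ola, ops, 8830, 28, 3, 31, 7150, fin), (Quin, k1, 8830, 11, 3, 31, 7150, fin), (Uma, law, 8830, 39, 3, 31, 7150, fin), (Wes, k1, 5090, 28, 2, 3, 2760, hr), (Wes, k1, 5090, 28, 2, 9, 2760, hr), (Wes, k1, 5090, 28, 8, 15, 120, x2), (Wes, k1, 5090, 28, 8, 15, 1790, fin), (Wes, k1, 5090, 28, 8, 15, 6110, eng), (Wes, k1, 5090, 28, 8, 30, 120, x2), (Wes, k1, 5090, 28, 8, 30, 1790, fin), (Wes, k1, 5090, 28, 8, 30, 6110, eng)}
Keep only column(s) budget, eid, salary (8 duplicate(s) eliminated): {(120, 2, 5090), (120, 28, 5090), (1790, 2, 5090), (1790, 28, 5090), (2760, 2, 5090), (2760, 28, 5090), (6110, 2, 5090), (6110, 28, 5090), (7150, 11, 8830), (7150, 14, 8830), (7150, 17, 8830), (7150, 28, 8830), (7150, 39, 8830)}
Filtering on eid > 17 leaves {(120, 28, 5090), (1790, 28, 5090), (2760, 28, 5090), (6110, 28, 5090), (7150, 28, 8830), (7150, 39, 8830)}.
Keep only column(s) budget, salary, eid: {(120, 5090, 28), (1790, 5090, 28), (2760, 5090, 28), (6110, 5090, 28), (7150, 8830, 28), (7150, 8830, 39)}

{(120, 5090, 28), (1790, 5090, 28), (2760, 5090, 28), (6110, 5090, 28), (7150, 8830, 28), (7150, 8830, 39)}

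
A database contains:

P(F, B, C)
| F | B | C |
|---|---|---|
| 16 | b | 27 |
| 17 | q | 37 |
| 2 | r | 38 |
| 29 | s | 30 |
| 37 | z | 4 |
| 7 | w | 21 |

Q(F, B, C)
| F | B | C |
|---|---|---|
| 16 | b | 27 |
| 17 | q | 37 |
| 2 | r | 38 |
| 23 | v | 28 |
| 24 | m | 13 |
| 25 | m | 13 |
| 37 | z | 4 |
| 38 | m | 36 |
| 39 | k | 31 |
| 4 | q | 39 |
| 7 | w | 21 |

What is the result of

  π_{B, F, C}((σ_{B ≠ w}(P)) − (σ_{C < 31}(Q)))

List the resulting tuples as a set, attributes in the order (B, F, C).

Apply σ_{B ≠ w}; surviving tuples: {(16, b, 27), (17, q, 37), (2, r, 38), (29, s, 30), (37, z, 4)}
Apply σ_{C < 31}; surviving tuples: {(16, b, 27), (23, v, 28), (24, m, 13), (25, m, 13), (37, z, 4), (7, w, 21)}
Difference: {(16, b, 27), (17, q, 37), (2, r, 38), (29, s, 30), (37, z, 4)} with {(16, b, 27), (23, v, 28), (24, m, 13), (25, m, 13), (37, z, 4), (7, w, 21)} → {(17, q, 37), (2, r, 38), (29, s, 30)}
π[B, F, C]: project onto (B, F, C) → {(q, 17, 37), (r, 2, 38), (s, 29, 30)}

{(q, 17, 37), (r, 2, 38), (s, 29, 30)}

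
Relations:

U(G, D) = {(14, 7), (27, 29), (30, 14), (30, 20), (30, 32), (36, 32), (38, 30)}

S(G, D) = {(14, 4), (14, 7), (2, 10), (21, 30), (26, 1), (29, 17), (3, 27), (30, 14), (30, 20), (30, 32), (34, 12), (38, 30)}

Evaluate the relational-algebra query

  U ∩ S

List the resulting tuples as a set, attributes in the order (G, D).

{(14, 7), (30, 14), (30, 20), (30, 32), (38, 30)}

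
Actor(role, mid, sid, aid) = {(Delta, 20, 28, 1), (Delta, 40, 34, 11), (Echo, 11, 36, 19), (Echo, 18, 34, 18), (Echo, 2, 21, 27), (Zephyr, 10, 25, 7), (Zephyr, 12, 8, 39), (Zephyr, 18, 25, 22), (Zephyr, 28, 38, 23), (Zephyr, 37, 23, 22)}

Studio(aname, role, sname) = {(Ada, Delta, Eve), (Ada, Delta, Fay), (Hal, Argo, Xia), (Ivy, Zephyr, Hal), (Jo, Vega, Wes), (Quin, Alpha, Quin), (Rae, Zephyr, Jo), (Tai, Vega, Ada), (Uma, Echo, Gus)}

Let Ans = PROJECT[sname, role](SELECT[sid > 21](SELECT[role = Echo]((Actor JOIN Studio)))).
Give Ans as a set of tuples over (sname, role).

Actor ⋈ Studio (natural join on role): {(Delta, 20, 28, 1, Ada, Eve), (Delta, 20, 28, 1, Ada, Fay), (Delta, 40, 34, 11, Ada, Eve), (Delta, 40, 34, 11, Ada, Fay), (Echo, 11, 36, 19, Uma, Gus), (Echo, 18, 34, 18, Uma, Gus), (Echo, 2, 21, 27, Uma, Gus), (Zephyr, 10, 25, 7, Ivy, Hal), (Zephyr, 10, 25, 7, Rae, Jo), (Zephyr, 12, 8, 39, Ivy, Hal), (Zephyr, 12, 8, 39, Rae, Jo), (Zephyr, 18, 25, 22, Ivy, Hal), (Zephyr, 18, 25, 22, Rae, Jo), (Zephyr, 28, 38, 23, Ivy, Hal), (Zephyr, 28, 38, 23, Rae, Jo), (Zephyr, 37, 23, 22, Ivy, Hal), (Zephyr, 37, 23, 22, Rae, Jo)}
Apply σ_{role = Echo}; surviving tuples: {(Echo, 11, 36, 19, Uma, Gus), (Echo, 18, 34, 18, Uma, Gus), (Echo, 2, 21, 27, Uma, Gus)}
Apply σ_{sid > 21}; surviving tuples: {(Echo, 11, 36, 19, Uma, Gus), (Echo, 18, 34, 18, Uma, Gus)}
π[sname, role]: project onto (sname, role) (1 duplicate(s) eliminated) → {(Gus, Echo)}

{(Gus, Echo)}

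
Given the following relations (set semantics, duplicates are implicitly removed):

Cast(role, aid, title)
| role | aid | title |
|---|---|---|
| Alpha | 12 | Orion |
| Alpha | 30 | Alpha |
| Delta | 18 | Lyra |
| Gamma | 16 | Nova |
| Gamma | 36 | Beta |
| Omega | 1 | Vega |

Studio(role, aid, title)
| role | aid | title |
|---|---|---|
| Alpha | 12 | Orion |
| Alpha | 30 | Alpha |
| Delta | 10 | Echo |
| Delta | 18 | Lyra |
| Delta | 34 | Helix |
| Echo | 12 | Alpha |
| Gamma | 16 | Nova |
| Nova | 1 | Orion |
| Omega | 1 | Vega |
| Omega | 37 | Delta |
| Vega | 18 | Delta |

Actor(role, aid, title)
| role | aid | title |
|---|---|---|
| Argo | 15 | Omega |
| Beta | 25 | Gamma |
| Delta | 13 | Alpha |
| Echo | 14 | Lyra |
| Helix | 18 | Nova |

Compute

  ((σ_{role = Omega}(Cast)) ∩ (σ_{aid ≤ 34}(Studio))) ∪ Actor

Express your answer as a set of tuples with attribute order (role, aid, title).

Selection role = Omega: {(Omega, 1, Vega)}
Selection aid ≤ 34: {(Alpha, 12, Orion), (Alpha, 30, Alpha), (Delta, 10, Echo), (Delta, 18, Lyra), (Delta, 34, Helix), (Echo, 12, Alpha), (Gamma, 16, Nova), (Nova, 1, Orion), (Omega, 1, Vega), (Vega, 18, Delta)}
Set intersection of the two operands is {(Omega, 1, Vega)}.
Set union of the two operands is {(Argo, 15, Omega), (Beta, 25, Gamma), (Delta, 13, Alpha), (Echo, 14, Lyra), (Helix, 18, Nova), (Omega, 1, Vega)}.

{(Argo, 15, Omega), (Beta, 25, Gamma), (Delta, 13, Alpha), (Echo, 14, Lyra), (Helix, 18, Nova), (Omega, 1, Vega)}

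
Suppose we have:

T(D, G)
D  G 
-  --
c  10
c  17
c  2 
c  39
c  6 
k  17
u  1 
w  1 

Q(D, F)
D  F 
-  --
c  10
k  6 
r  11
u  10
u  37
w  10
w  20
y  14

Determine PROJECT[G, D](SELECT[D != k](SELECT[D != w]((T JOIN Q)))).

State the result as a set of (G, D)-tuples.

Natural join on D: {(c, 10, 10), (c, 17, 10), (c, 2, 10), (c, 39, 10), (c, 6, 10), (k, 17, 6), (u, 1, 10), (u, 1, 37), (w, 1, 10), (w, 1, 20)}
σ[D != w]: keep tuples satisfying D != w → {(c, 10, 10), (c, 17, 10), (c, 2, 10), (c, 39, 10), (c, 6, 10), (k, 17, 6), (u, 1, 10), (u, 1, 37)}
σ[D != k]: keep tuples satisfying D != k → {(c, 10, 10), (c, 17, 10), (c, 2, 10), (c, 39, 10), (c, 6, 10), (u, 1, 10), (u, 1, 37)}
Keep only column(s) G, D (1 duplicate(s) eliminated): {(1, u), (10, c), (17, c), (2, c), (39, c), (6, c)}

{(1, u), (10, c), (17, c), (2, c), (39, c), (6, c)}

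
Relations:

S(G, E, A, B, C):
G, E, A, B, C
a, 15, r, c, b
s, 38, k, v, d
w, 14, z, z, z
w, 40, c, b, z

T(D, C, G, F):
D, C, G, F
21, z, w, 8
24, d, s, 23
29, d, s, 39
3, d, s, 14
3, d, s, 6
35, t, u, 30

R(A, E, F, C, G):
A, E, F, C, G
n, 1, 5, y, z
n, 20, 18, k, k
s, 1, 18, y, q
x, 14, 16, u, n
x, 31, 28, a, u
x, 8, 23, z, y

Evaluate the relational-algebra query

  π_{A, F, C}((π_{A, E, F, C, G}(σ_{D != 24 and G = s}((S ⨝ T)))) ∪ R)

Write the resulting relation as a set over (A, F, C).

Natural join on G, C: {(s, 38, k, v, d, 24, 23), (s, 38, k, v, d, 29, 39), (s, 38, k, v, d, 3, 14), (s, 38, k, v, d, 3, 6), (w, 14, z, z, z, 21, 8), (w, 40, c, b, z, 21, 8)}
σ[D != 24 and G = s]: keep tuples satisfying D != 24 and G = s → {(s, 38, k, v, d, 29, 39), (s, 38, k, v, d, 3, 14), (s, 38, k, v, d, 3, 6)}
Projecting to A, E, F, C, G: {(k, 38, 14, d, s), (k, 38, 39, d, s), (k, 38, 6, d, s)}
Set union of the two operands is {(k, 38, 14, d, s), (k, 38, 39, d, s), (k, 38, 6, d, s), (n, 1, 5, y, z), (n, 20, 18, k, k), (s, 1, 18, y, q), (x, 14, 16, u, n), (x, 31, 28, a, u), (x, 8, 23, z, y)}.
Projecting to A, F, C: {(k, 14, d), (k, 39, d), (k, 6, d), (n, 18, k), (n, 5, y), (s, 18, y), (x, 16, u), (x, 23, z), (x, 28, a)}

{(k, 14, d), (k, 39, d), (k, 6, d), (n, 18, k), (n, 5, y), (s, 18, y), (x, 16, u), (x, 23, z), (x, 28, a)}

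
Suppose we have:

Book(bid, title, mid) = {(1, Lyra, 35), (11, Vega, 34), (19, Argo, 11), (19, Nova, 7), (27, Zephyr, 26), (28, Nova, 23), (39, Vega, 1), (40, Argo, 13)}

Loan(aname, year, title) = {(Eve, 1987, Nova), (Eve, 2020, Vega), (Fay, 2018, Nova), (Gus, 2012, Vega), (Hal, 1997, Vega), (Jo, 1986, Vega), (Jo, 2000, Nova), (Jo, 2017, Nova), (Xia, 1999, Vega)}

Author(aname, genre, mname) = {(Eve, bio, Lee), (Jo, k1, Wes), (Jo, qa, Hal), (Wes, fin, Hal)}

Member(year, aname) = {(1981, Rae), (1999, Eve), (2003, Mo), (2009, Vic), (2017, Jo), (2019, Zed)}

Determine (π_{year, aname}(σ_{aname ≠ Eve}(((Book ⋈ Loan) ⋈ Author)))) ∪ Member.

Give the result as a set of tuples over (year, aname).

{(1981, Rae), (1986, Jo), (1999, Eve), (2000, Jo), (2003, Mo), (2009, Vic), (2017, Jo), (2019, Zed)}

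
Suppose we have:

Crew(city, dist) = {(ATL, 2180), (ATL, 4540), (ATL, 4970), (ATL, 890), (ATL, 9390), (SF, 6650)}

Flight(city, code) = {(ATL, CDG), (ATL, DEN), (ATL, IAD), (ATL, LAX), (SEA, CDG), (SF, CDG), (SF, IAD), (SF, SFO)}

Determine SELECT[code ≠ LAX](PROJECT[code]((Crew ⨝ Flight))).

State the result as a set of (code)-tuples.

Crew ⋈ Flight (natural join on city): {(ATL, 2180, CDG), (ATL, 2180, DEN), (ATL, 2180, IAD), (ATL, 2180, LAX), (ATL, 4540, CDG), (ATL, 4540, DEN), (ATL, 4540, IAD), (ATL, 4540, LAX), (ATL, 4970, CDG), (ATL, 4970, DEN), (ATL, 4970, IAD), (ATL, 4970, LAX), (ATL, 890, CDG), (ATL, 890, DEN), (ATL, 890, IAD), (ATL, 890, LAX), (ATL, 9390, CDG), (ATL, 9390, DEN), (ATL, 9390, IAD), (ATL, 9390, LAX), (SF, 6650, CDG), (SF, 6650, IAD), (SF, 6650, SFO)}
Keep only column(s) code (18 duplicate(s) eliminated): {CDG, DEN, IAD, LAX, SFO}
σ[code ≠ LAX]: keep tuples satisfying code ≠ LAX → {CDG, DEN, IAD, SFO}

{CDG, DEN, IAD, SFO}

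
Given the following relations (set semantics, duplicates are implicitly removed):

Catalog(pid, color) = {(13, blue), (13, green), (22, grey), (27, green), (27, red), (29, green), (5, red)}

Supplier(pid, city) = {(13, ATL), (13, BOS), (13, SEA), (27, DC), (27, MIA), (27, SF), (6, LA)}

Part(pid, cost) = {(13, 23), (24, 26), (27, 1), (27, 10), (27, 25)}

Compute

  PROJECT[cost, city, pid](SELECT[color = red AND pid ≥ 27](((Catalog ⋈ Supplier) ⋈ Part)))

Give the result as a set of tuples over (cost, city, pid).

Catalog ⋈ Supplier (natural join on pid): {(13, blue, ATL), (13, blue, BOS), (13, blue, SEA), (13, green, ATL), (13, green, BOS), (13, green, SEA), (27, green, DC), (27, green, MIA), (27, green, SF), (27, red, DC), (27, red, MIA), (27, red, SF)}
(Catalog ⋈ Supplier) ⋈ Part (natural join on pid): {(13, blue, ATL, 23), (13, blue, BOS, 23), (13, blue, SEA, 23), (13, green, ATL, 23), (13, green, BOS, 23), (13, green, SEA, 23), (27, green, DC, 1), (27, green, DC, 10), (27, green, DC, 25), (27, green, MIA, 1), (27, green, MIA, 10), (27, green, MIA, 25), (27, green, SF, 1), (27, green, SF, 10), (27, green, SF, 25), (27, red, DC, 1), (27, red, DC, 10), (27, red, DC, 25), (27, red, MIA, 1), (27, red, MIA, 10), (27, red, MIA, 25), (27, red, SF, 1), (27, red, SF, 10), (27, red, SF, 25)}
Selection color = red AND pid ≥ 27: {(27, red, DC, 1), (27, red, DC, 10), (27, red, DC, 25), (27, red, MIA, 1), (27, red, MIA, 10), (27, red, MIA, 25), (27, red, SF, 1), (27, red, SF, 10), (27, red, SF, 25)}
π_{cost, city, pid} gives {(1, DC, 27), (1, MIA, 27), (1, SF, 27), (10, DC, 27), (10, MIA, 27), (10, SF, 27), (25, DC, 27), (25, MIA, 27), (25, SF, 27)}.

{(1, DC, 27), (1, MIA, 27), (1, SF, 27), (10, DC, 27), (10, MIA, 27), (10, SF, 27), (25, DC, 27), (25, MIA, 27), (25, SF, 27)}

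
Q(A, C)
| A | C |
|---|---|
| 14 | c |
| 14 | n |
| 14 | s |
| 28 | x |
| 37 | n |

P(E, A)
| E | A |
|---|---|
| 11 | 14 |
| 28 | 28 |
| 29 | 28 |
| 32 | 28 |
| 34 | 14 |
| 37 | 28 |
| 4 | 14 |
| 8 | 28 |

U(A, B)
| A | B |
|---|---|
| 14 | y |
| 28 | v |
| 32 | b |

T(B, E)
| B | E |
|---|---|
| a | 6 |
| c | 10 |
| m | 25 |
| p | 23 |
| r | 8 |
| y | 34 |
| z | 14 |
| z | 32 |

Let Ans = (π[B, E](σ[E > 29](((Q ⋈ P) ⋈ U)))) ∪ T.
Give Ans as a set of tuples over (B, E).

{(a, 6), (c, 10), (m, 25), (p, 23), (r, 8), (v, 32), (v, 37), (y, 34), (z, 14), (z, 32)}

Natural join on A: {(14, c, 11), (14, c, 34), (14, c, 4), (14, n, 11), (14, n, 34), (14, n, 4), (14, s, 11), (14, s, 34), (14, s, 4), (28, x, 28), (28, x, 29), (28, x, 32), (28, x, 37), (28, x, 8)}
Natural join on A: {(14, c, 11, y), (14, c, 34, y), (14, c, 4, y), (14, n, 11, y), (14, n, 34, y), (14, n, 4, y), (14, s, 11, y), (14, s, 34, y), (14, s, 4, y), (28, x, 28, v), (28, x, 29, v), (28, x, 32, v), (28, x, 37, v), (28, x, 8, v)}
Apply σ_{E > 29}; surviving tuples: {(14, c, 34, y), (14, n, 34, y), (14, s, 34, y), (28, x, 32, v), (28, x, 37, v)}
Projecting to B, E (2 duplicate(s) eliminated): {(v, 32), (v, 37), (y, 34)}
Set union of the two operands is {(a, 6), (c, 10), (m, 25), (p, 23), (r, 8), (v, 32), (v, 37), (y, 34), (z, 14), (z, 32)}.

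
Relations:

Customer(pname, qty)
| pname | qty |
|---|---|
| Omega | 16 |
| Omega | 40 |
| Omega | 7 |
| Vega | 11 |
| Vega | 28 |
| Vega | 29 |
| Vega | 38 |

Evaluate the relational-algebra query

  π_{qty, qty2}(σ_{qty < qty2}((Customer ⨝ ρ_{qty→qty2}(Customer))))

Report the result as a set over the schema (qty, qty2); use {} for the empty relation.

{(11, 28), (11, 29), (11, 38), (16, 40), (28, 29), (28, 38), (29, 38), (7, 16), (7, 40)}

ρ[qty→qty2]: schema becomes (pname, qty2); tuples unchanged.
Joining Customer and ρ_{qty→qty2}(Customer) on pname yields {(Omega, 16, 16), (Omega, 16, 40), (Omega, 16, 7), (Omega, 40, 16), (Omega, 40, 40), (Omega, 40, 7), (Omega, 7, 16), (Omega, 7, 40), (Omega, 7, 7), (Vega, 11, 11), (Vega, 11, 28), (Vega, 11, 29), (Vega, 11, 38), (Vega, 28, 11), (Vega, 28, 28), (Vega, 28, 29), (Vega, 28, 38), (Vega, 29, 11), (Vega, 29, 28), (Vega, 29, 29), (Vega, 29, 38), (Vega, 38, 11), (Vega, 38, 28), (Vega, 38, 29), (Vega, 38, 38)}.
Filtering on qty < qty2 leaves {(Omega, 16, 40), (Omega, 7, 16), (Omega, 7, 40), (Vega, 11, 28), (Vega, 11, 29), (Vega, 11, 38), (Vega, 28, 29), (Vega, 28, 38), (Vega, 29, 38)}.
π[qty, qty2]: project onto (qty, qty2) → {(11, 28), (11, 29), (11, 38), (16, 40), (28, 29), (28, 38), (29, 38), (7, 16), (7, 40)}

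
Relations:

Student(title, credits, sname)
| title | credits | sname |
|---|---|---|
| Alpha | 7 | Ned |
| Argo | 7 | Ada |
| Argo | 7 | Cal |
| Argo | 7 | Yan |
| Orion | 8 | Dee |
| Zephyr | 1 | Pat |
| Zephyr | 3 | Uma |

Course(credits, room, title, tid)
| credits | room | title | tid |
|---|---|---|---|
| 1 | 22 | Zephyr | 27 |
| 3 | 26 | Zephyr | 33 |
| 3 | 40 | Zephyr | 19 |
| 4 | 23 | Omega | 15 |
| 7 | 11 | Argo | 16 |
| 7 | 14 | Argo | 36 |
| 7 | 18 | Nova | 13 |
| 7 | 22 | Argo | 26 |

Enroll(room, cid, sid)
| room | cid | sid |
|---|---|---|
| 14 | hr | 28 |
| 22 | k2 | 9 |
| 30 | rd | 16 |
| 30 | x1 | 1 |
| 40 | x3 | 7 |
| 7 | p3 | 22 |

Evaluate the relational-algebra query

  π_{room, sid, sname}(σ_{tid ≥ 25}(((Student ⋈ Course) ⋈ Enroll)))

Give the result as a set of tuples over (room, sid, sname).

{(14, 28, Ada), (14, 28, Cal), (14, 28, Yan), (22, 9, Ada), (22, 9, Cal), (22, 9, Pat), (22, 9, Yan)}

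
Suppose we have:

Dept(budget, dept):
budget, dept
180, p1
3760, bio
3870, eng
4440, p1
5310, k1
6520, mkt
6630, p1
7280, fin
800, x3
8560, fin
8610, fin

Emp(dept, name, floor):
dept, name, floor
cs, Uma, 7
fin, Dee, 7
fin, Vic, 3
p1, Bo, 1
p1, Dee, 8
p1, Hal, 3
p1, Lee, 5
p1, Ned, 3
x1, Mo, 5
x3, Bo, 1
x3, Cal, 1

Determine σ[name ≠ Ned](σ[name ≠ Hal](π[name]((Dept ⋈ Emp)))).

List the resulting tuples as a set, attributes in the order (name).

Dept ⋈ Emp (natural join on dept): {(180, p1, Bo, 1), (180, p1, Dee, 8), (180, p1, Hal, 3), (180, p1, Lee, 5), (180, p1, Ned, 3), (4440, p1, Bo, 1), (4440, p1, Dee, 8), (4440, p1, Hal, 3), (4440, p1, Lee, 5), (4440, p1, Ned, 3), (6630, p1, Bo, 1), (6630, p1, Dee, 8), (6630, p1, Hal, 3), (6630, p1, Lee, 5), (6630, p1, Ned, 3), (7280, fin, Dee, 7), (7280, fin, Vic, 3), (800, x3, Bo, 1), (800, x3, Cal, 1), (8560, fin, Dee, 7), (8560, fin, Vic, 3), (8610, fin, Dee, 7), (8610, fin, Vic, 3)}
Keep only column(s) name (16 duplicate(s) eliminated): {Bo, Cal, Dee, Hal, Lee, Ned, Vic}
Selection name ≠ Hal: {Bo, Cal, Dee, Lee, Ned, Vic}
Selection name ≠ Ned: {Bo, Cal, Dee, Lee, Vic}

{Bo, Cal, Dee, Lee, Vic}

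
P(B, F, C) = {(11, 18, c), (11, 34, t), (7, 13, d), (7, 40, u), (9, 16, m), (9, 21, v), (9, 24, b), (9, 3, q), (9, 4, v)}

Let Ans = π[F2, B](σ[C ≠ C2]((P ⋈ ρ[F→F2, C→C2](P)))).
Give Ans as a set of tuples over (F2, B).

ρ[F→F2, C→C2]: schema becomes (B, F2, C2); tuples unchanged.
Natural join on B: {(11, 18, c, 18, c), (11, 18, c, 34, t), (11, 34, t, 18, c), (11, 34, t, 34, t), (7, 13, d, 13, d), (7, 13, d, 40, u), (7, 40, u, 13, d), (7, 40, u, 40, u), (9, 16, m, 16, m), (9, 16, m, 21, v), (9, 16, m, 24, b), (9, 16, m, 3, q), (9, 16, m, 4, v), (9, 21, v, 16, m), (9, 21, v, 21, v), (9, 21, v, 24, b), (9, 21, v, 3, q), (9, 21, v, 4, v), (9, 24, b, 16, m), (9, 24, b, 21, v), (9, 24, b, 24, b), (9, 24, b, 3, q), (9, 24, b, 4, v), (9, 3, q, 16, m), (9, 3, q, 21, v), (9, 3, q, 24, b), (9, 3, q, 3, q), (9, 3, q, 4, v), (9, 4, v, 16, m), (9, 4, v, 21, v), (9, 4, v, 24, b), (9, 4, v, 3, q), (9, 4, v, 4, v)}
Selection C ≠ C2: {(11, 18, c, 34, t), (11, 34, t, 18, c), (7, 13, d, 40, u), (7, 40, u, 13, d), (9, 16, m, 21, v), (9, 16, m, 24, b), (9, 16, m, 3, q), (9, 16, m, 4, v), (9, 21, v, 16, m), (9, 21, v, 24, b), (9, 21, v, 3, q), (9, 24, b, 16, m), (9, 24, b, 21, v), (9, 24, b, 3, q), (9, 24, b, 4, v), (9, 3, q, 16, m), (9, 3, q, 21, v), (9, 3, q, 24, b), (9, 3, q, 4, v), (9, 4, v, 16, m), (9, 4, v, 24, b), (9, 4, v, 3, q)}
Keep only column(s) F2, B (13 duplicate(s) eliminated): {(13, 7), (16, 9), (18, 11), (21, 9), (24, 9), (3, 9), (34, 11), (4, 9), (40, 7)}

{(13, 7), (16, 9), (18, 11), (21, 9), (24, 9), (3, 9), (34, 11), (4, 9), (40, 7)}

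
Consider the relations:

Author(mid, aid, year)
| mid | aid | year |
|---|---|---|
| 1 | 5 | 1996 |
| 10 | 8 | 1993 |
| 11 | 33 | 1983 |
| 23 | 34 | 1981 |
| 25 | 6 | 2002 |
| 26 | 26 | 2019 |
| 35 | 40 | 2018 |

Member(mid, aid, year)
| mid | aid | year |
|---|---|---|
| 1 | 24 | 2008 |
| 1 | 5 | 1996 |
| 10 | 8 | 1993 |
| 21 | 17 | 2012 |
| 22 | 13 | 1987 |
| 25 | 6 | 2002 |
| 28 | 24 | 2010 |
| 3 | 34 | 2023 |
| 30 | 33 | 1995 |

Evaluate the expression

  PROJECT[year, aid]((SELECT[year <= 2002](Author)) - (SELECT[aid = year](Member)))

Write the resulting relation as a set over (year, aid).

Selection year <= 2002: {(1, 5, 1996), (10, 8, 1993), (11, 33, 1983), (23, 34, 1981), (25, 6, 2002)}
Selection aid = year: {}
Taking the difference: {(1, 5, 1996), (10, 8, 1993), (11, 33, 1983), (23, 34, 1981), (25, 6, 2002)}
π[year, aid]: project onto (year, aid) → {(1981, 34), (1983, 33), (1993, 8), (1996, 5), (2002, 6)}

{(1981, 34), (1983, 33), (1993, 8), (1996, 5), (2002, 6)}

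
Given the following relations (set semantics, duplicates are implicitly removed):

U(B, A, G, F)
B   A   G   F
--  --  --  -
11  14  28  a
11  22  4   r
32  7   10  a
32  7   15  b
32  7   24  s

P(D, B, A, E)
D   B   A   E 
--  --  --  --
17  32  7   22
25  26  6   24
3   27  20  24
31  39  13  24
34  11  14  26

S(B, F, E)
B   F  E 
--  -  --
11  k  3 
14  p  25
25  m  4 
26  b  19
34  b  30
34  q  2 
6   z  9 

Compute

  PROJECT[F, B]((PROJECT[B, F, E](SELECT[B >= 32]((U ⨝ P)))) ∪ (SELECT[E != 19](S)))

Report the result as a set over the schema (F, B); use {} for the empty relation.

U ⋈ P (natural join on B, A): {(11, 14, 28, a, 34, 26), (32, 7, 10, a, 17, 22), (32, 7, 15, b, 17, 22), (32, 7, 24, s, 17, 22)}
Filtering on B >= 32 leaves {(32, 7, 10, a, 17, 22), (32, 7, 15, b, 17, 22), (32, 7, 24, s, 17, 22)}.
Keep only column(s) B, F, E: {(32, a, 22), (32, b, 22), (32, s, 22)}
Filtering on E != 19 leaves {(11, k, 3), (14, p, 25), (25, m, 4), (34, b, 30), (34, q, 2), (6, z, 9)}.
Union: {(32, a, 22), (32, b, 22), (32, s, 22)} with {(11, k, 3), (14, p, 25), (25, m, 4), (34, b, 30), (34, q, 2), (6, z, 9)} → {(11, k, 3), (14, p, 25), (25, m, 4), (32, a, 22), (32, b, 22), (32, s, 22), (34, b, 30), (34, q, 2), (6, z, 9)}
Keep only column(s) F, B: {(a, 32), (b, 32), (b, 34), (k, 11), (m, 25), (p, 14), (q, 34), (s, 32), (z, 6)}

{(a, 32), (b, 32), (b, 34), (k, 11), (m, 25), (p, 14), (q, 34), (s, 32), (z, 6)}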